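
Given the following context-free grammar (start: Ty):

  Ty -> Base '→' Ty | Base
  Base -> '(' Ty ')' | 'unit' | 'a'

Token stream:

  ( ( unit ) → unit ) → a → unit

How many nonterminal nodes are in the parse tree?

12

[Ty [Base ( [Ty [Base ( [Ty [Base unit]] )] → [Ty [Base unit]]] )] → [Ty [Base a] → [Ty [Base unit]]]]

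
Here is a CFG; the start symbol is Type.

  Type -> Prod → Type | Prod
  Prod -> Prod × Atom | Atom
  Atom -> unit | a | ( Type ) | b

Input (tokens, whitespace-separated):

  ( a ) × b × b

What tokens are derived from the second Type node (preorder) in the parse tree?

[Type [Prod [Prod [Prod [Atom ( [Type [Prod [Atom a]]] )]] × [Atom b]] × [Atom b]]]

a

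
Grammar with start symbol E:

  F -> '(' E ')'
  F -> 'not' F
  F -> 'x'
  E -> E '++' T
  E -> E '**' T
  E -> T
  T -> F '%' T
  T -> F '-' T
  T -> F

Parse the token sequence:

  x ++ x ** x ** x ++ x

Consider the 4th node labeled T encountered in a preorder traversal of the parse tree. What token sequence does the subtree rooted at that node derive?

x

[E [E [E [E [E [T [F x]]] ++ [T [F x]]] ** [T [F x]]] ** [T [F x]]] ++ [T [F x]]]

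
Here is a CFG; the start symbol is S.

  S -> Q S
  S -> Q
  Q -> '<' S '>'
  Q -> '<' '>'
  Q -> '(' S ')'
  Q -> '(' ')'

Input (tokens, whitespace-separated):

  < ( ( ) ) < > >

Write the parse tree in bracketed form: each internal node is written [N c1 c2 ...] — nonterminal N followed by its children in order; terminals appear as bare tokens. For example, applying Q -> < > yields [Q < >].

S
Q
< S >
< Q S >
< ( S ) S >
< ( Q ) S >
< ( ( ) ) S >
< ( ( ) ) Q >
< ( ( ) ) < > >

[S [Q < [S [Q ( [S [Q ( )]] )] [S [Q < >]]] >]]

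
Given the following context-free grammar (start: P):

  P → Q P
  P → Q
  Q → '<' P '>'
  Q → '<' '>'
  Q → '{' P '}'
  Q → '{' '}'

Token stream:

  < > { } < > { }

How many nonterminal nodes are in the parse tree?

8

[P [Q < >] [P [Q { }] [P [Q < >] [P [Q { }]]]]]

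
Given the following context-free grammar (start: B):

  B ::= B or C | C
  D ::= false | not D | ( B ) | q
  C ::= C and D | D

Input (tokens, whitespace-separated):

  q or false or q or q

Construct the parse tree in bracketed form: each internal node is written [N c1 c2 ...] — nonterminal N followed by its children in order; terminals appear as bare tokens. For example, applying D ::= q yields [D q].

B
B or C
B or C or C
B or C or C or C
C or C or C or C
D or C or C or C
q or C or C or C
q or D or C or C
q or false or C or C
q or false or D or C
q or false or q or C
q or false or q or D
q or false or q or q

[B [B [B [B [C [D q]]] or [C [D false]]] or [C [D q]]] or [C [D q]]]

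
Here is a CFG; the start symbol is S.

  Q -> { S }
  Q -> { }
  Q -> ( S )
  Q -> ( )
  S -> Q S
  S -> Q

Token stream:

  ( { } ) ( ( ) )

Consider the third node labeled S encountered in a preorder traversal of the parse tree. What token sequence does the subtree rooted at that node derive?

( ( ) )

[S [Q ( [S [Q { }]] )] [S [Q ( [S [Q ( )]] )]]]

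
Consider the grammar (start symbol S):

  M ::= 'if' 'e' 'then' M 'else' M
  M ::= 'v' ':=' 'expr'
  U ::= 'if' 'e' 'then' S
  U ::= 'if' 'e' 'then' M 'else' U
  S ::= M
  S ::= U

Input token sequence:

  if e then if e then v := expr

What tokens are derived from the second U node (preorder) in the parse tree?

[S [U if e then [S [U if e then [S [M v := expr]]]]]]

if e then v := expr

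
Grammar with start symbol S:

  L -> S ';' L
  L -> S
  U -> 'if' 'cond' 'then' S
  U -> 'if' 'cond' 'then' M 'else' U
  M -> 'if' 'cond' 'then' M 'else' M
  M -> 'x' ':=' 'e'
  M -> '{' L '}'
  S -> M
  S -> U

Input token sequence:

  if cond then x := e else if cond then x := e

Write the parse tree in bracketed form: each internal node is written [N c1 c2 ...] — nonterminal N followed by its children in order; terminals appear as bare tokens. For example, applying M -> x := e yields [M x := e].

S
U
if cond then M else U
if cond then x := e else U
if cond then x := e else if cond then S
if cond then x := e else if cond then M
if cond then x := e else if cond then x := e

[S [U if cond then [M x := e] else [U if cond then [S [M x := e]]]]]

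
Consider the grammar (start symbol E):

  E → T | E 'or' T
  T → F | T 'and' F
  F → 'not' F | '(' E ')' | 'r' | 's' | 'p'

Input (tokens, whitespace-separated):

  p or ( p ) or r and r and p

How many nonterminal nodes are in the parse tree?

[E [E [E [T [F p]]] or [T [F ( [E [T [F p]]] )]]] or [T [T [T [F r]] and [F r]] and [F p]]]

16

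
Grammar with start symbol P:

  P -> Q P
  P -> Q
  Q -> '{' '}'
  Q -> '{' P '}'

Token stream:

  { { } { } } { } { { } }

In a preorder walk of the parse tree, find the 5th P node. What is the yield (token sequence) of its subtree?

[P [Q { [P [Q { }] [P [Q { }]]] }] [P [Q { }] [P [Q { [P [Q { }]] }]]]]

{ { } }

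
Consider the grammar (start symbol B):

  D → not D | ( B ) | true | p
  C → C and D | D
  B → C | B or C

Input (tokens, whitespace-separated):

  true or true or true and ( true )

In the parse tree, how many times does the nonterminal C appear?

[B [B [B [C [D true]]] or [C [D true]]] or [C [C [D true]] and [D ( [B [C [D true]]] )]]]

5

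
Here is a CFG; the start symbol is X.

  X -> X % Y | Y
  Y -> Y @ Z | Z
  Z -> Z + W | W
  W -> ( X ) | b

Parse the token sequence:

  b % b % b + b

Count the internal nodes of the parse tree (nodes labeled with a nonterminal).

14

[X [X [X [Y [Z [W b]]]] % [Y [Z [W b]]]] % [Y [Z [Z [W b]] + [W b]]]]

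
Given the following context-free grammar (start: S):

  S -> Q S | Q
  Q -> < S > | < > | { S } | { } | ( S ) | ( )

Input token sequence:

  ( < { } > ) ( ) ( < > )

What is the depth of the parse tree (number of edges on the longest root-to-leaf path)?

[S [Q ( [S [Q < [S [Q { }]] >]] )] [S [Q ( )] [S [Q ( [S [Q < >]] )]]]]

6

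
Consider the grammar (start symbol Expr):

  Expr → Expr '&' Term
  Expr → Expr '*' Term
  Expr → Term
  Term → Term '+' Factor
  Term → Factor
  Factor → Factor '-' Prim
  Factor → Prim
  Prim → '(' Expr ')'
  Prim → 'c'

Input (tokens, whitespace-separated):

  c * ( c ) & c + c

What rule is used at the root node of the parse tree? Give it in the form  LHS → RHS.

Expr → Expr '&' Term

[Expr [Expr [Expr [Term [Factor [Prim c]]]] * [Term [Factor [Prim ( [Expr [Term [Factor [Prim c]]]] )]]]] & [Term [Term [Factor [Prim c]]] + [Factor [Prim c]]]]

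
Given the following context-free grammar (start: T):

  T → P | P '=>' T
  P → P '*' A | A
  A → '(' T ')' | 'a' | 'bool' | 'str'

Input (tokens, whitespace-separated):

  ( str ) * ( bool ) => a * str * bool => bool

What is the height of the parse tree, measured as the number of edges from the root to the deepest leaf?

[T [P [P [A ( [T [P [A str]]] )]] * [A ( [T [P [A bool]]] )]] => [T [P [P [P [A a]] * [A str]] * [A bool]] => [T [P [A bool]]]]]

7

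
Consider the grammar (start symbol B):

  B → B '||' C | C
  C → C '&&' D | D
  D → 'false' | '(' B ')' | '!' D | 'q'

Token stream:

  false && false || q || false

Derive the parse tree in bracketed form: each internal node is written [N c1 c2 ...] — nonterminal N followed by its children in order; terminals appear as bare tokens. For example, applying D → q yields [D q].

[B [B [B [C [C [D false]] && [D false]]] || [C [D q]]] || [C [D false]]]

B
B || C
B || C || C
C || C || C
C && D || C || C
D && D || C || C
false && D || C || C
false && false || C || C
false && false || D || C
false && false || q || C
false && false || q || D
false && false || q || false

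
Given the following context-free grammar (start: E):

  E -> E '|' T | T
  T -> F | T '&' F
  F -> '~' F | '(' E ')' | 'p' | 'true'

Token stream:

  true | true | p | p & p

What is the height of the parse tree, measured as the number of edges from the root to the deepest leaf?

6

[E [E [E [E [T [F true]]] | [T [F true]]] | [T [F p]]] | [T [T [F p]] & [F p]]]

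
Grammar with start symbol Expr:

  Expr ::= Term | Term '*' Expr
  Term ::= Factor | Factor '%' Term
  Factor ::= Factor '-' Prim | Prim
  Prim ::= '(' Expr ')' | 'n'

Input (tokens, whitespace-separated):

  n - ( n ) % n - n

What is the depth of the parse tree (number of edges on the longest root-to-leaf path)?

8

[Expr [Term [Factor [Factor [Prim n]] - [Prim ( [Expr [Term [Factor [Prim n]]]] )]] % [Term [Factor [Factor [Prim n]] - [Prim n]]]]]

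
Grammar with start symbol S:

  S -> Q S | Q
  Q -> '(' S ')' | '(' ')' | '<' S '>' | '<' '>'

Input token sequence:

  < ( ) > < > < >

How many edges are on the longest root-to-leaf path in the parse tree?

[S [Q < [S [Q ( )]] >] [S [Q < >] [S [Q < >]]]]

4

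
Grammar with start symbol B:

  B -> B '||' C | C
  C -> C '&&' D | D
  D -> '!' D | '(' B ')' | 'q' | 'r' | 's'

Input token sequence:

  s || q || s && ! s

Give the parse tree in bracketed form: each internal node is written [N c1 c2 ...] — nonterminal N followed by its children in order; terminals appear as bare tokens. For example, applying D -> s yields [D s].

B
B || C
B || C || C
C || C || C
D || C || C
s || C || C
s || D || C
s || q || C
s || q || C && D
s || q || D && D
s || q || s && D
s || q || s && ! D
s || q || s && ! s

[B [B [B [C [D s]]] || [C [D q]]] || [C [C [D s]] && [D ! [D s]]]]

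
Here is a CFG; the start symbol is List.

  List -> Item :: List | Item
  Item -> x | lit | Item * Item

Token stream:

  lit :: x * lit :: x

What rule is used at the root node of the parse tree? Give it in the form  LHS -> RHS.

List -> Item :: List

[List [Item lit] :: [List [Item [Item x] * [Item lit]] :: [List [Item x]]]]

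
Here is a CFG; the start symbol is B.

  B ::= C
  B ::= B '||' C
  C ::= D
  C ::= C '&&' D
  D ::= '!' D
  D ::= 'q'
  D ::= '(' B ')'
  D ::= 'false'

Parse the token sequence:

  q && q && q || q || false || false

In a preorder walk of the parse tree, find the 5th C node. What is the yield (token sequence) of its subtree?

[B [B [B [B [C [C [C [D q]] && [D q]] && [D q]]] || [C [D q]]] || [C [D false]]] || [C [D false]]]

false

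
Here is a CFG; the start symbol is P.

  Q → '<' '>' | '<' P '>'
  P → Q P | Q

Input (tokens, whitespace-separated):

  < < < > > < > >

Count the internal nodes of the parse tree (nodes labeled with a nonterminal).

8

[P [Q < [P [Q < [P [Q < >]] >] [P [Q < >]]] >]]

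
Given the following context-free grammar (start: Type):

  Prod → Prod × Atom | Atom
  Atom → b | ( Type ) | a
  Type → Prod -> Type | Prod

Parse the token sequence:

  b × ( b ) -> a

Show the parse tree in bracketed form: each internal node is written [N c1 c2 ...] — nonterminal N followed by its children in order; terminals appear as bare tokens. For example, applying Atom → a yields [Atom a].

[Type [Prod [Prod [Atom b]] × [Atom ( [Type [Prod [Atom b]]] )]] -> [Type [Prod [Atom a]]]]

Type
Prod -> Type
Prod × Atom -> Type
Atom × Atom -> Type
b × Atom -> Type
b × ( Type ) -> Type
b × ( Prod ) -> Type
b × ( Atom ) -> Type
b × ( b ) -> Type
b × ( b ) -> Prod
b × ( b ) -> Atom
b × ( b ) -> a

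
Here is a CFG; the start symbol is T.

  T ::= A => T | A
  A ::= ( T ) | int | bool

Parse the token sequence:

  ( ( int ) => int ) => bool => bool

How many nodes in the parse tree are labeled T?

6

[T [A ( [T [A ( [T [A int]] )] => [T [A int]]] )] => [T [A bool] => [T [A bool]]]]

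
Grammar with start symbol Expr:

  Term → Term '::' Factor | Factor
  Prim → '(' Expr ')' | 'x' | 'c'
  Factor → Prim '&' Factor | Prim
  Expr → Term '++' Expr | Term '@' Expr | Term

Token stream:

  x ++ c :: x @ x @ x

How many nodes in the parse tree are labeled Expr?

4

[Expr [Term [Factor [Prim x]]] ++ [Expr [Term [Term [Factor [Prim c]]] :: [Factor [Prim x]]] @ [Expr [Term [Factor [Prim x]]] @ [Expr [Term [Factor [Prim x]]]]]]]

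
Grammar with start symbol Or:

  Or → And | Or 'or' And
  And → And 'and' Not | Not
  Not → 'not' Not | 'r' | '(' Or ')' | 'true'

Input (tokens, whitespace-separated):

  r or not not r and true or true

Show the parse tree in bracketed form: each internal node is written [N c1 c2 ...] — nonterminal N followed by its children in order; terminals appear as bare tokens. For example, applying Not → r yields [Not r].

[Or [Or [Or [And [Not r]]] or [And [And [Not not [Not not [Not r]]]] and [Not true]]] or [And [Not true]]]

Or
Or or And
Or or And or And
And or And or And
Not or And or And
r or And or And
r or And and Not or And
r or Not and Not or And
r or not Not and Not or And
r or not not Not and Not or And
r or not not r and Not or And
r or not not r and true or And
r or not not r and true or Not
r or not not r and true or true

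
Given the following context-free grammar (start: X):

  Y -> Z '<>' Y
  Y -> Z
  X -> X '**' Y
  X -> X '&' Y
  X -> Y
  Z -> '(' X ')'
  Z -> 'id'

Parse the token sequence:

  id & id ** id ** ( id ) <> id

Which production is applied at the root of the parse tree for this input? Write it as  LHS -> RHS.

X -> X '**' Y

[X [X [X [X [Y [Z id]]] & [Y [Z id]]] ** [Y [Z id]]] ** [Y [Z ( [X [Y [Z id]]] )] <> [Y [Z id]]]]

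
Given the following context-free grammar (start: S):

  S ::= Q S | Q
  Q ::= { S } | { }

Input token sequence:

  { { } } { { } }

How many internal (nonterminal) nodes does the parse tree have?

[S [Q { [S [Q { }]] }] [S [Q { [S [Q { }]] }]]]

8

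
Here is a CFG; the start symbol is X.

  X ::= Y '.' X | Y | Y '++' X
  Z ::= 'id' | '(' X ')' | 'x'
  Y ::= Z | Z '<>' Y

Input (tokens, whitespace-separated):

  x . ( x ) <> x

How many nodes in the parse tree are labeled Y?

4

[X [Y [Z x]] . [X [Y [Z ( [X [Y [Z x]]] )] <> [Y [Z x]]]]]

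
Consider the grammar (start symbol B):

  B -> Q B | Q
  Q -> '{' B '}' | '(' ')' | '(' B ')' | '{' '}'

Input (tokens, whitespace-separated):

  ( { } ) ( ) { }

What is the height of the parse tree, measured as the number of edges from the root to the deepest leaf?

4

[B [Q ( [B [Q { }]] )] [B [Q ( )] [B [Q { }]]]]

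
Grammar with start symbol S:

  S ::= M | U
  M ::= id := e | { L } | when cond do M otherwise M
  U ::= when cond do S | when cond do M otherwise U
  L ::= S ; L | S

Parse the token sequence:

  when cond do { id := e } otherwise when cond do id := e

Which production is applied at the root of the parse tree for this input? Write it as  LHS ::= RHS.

[S [U when cond do [M { [L [S [M id := e]]] }] otherwise [U when cond do [S [M id := e]]]]]

S ::= U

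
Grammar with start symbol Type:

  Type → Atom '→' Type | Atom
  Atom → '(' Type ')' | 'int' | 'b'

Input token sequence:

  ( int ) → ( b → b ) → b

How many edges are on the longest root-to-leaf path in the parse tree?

6

[Type [Atom ( [Type [Atom int]] )] → [Type [Atom ( [Type [Atom b] → [Type [Atom b]]] )] → [Type [Atom b]]]]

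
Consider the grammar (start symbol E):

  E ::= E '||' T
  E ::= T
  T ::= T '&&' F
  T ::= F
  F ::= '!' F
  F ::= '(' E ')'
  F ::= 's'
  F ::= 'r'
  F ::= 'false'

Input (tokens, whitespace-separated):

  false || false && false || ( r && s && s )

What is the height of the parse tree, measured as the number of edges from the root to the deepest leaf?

8

[E [E [E [T [F false]]] || [T [T [F false]] && [F false]]] || [T [F ( [E [T [T [T [F r]] && [F s]] && [F s]]] )]]]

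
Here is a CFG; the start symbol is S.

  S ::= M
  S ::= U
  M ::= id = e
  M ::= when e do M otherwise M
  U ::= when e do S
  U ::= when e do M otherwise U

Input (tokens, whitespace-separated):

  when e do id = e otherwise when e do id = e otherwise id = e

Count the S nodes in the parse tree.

1

[S [M when e do [M id = e] otherwise [M when e do [M id = e] otherwise [M id = e]]]]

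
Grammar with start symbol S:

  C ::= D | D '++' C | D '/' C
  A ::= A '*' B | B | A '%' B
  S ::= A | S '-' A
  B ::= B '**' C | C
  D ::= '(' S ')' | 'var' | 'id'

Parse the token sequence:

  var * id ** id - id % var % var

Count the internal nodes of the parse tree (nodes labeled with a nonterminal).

25

[S [S [A [A [B [C [D var]]]] * [B [B [C [D id]]] ** [C [D id]]]]] - [A [A [A [B [C [D id]]]] % [B [C [D var]]]] % [B [C [D var]]]]]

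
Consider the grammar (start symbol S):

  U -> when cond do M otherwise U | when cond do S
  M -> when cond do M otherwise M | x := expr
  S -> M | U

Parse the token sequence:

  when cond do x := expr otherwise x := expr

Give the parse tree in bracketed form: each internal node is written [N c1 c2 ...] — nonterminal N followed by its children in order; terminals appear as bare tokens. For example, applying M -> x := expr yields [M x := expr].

S
M
when cond do M otherwise M
when cond do x := expr otherwise M
when cond do x := expr otherwise x := expr

[S [M when cond do [M x := expr] otherwise [M x := expr]]]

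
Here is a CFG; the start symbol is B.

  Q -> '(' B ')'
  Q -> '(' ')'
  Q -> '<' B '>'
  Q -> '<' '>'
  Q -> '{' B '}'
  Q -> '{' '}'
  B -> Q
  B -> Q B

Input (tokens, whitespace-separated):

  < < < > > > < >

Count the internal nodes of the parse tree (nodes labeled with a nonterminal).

8

[B [Q < [B [Q < [B [Q < >]] >]] >] [B [Q < >]]]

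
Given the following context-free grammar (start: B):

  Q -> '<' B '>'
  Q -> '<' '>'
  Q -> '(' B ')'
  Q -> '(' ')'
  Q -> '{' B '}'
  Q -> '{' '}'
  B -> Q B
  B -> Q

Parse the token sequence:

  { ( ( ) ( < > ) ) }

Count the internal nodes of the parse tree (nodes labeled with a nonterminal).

[B [Q { [B [Q ( [B [Q ( )] [B [Q ( [B [Q < >]] )]]] )]] }]]

10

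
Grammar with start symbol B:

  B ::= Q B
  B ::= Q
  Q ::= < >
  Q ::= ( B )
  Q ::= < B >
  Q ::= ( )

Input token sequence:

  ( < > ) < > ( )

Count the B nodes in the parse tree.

4

[B [Q ( [B [Q < >]] )] [B [Q < >] [B [Q ( )]]]]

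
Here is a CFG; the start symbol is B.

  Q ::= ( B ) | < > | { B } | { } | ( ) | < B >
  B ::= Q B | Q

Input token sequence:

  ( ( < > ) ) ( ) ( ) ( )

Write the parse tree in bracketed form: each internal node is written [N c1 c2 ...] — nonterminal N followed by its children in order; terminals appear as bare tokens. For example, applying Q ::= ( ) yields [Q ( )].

[B [Q ( [B [Q ( [B [Q < >]] )]] )] [B [Q ( )] [B [Q ( )] [B [Q ( )]]]]]

B
Q B
( B ) B
( Q ) B
( ( B ) ) B
( ( Q ) ) B
( ( < > ) ) B
( ( < > ) ) Q B
( ( < > ) ) ( ) B
( ( < > ) ) ( ) Q B
( ( < > ) ) ( ) ( ) B
( ( < > ) ) ( ) ( ) Q
( ( < > ) ) ( ) ( ) ( )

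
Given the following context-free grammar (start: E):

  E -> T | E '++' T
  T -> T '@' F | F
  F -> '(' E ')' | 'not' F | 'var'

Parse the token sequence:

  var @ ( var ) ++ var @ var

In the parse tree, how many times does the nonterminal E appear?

3

[E [E [T [T [F var]] @ [F ( [E [T [F var]]] )]]] ++ [T [T [F var]] @ [F var]]]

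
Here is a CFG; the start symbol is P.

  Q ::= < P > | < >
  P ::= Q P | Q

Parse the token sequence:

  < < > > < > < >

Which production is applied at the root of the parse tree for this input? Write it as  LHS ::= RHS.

P ::= Q P

[P [Q < [P [Q < >]] >] [P [Q < >] [P [Q < >]]]]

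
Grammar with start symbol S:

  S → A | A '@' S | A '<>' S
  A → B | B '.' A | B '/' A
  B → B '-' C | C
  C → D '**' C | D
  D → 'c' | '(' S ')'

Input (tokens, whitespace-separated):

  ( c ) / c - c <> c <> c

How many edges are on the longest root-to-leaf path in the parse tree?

10

[S [A [B [C [D ( [S [A [B [C [D c]]]]] )]]] / [A [B [B [C [D c]]] - [C [D c]]]]] <> [S [A [B [C [D c]]]] <> [S [A [B [C [D c]]]]]]]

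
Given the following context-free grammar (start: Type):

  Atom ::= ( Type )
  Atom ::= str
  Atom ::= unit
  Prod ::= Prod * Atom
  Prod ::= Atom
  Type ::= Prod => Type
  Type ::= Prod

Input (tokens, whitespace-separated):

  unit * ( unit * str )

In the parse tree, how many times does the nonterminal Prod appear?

[Type [Prod [Prod [Atom unit]] * [Atom ( [Type [Prod [Prod [Atom unit]] * [Atom str]]] )]]]

4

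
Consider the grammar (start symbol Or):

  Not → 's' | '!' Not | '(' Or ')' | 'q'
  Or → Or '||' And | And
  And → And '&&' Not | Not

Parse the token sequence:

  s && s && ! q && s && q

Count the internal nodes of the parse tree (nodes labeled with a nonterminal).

12

[Or [And [And [And [And [And [Not s]] && [Not s]] && [Not ! [Not q]]] && [Not s]] && [Not q]]]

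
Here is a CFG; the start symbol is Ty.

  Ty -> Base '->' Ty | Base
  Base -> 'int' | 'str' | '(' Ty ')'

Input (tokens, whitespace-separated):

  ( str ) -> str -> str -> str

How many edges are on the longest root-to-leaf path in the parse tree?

[Ty [Base ( [Ty [Base str]] )] -> [Ty [Base str] -> [Ty [Base str] -> [Ty [Base str]]]]]

5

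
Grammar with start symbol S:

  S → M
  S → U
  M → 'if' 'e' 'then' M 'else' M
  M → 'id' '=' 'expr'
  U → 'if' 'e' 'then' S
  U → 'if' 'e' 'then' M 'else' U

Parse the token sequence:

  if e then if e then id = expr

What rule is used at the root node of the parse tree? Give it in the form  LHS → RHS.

S → U

[S [U if e then [S [U if e then [S [M id = expr]]]]]]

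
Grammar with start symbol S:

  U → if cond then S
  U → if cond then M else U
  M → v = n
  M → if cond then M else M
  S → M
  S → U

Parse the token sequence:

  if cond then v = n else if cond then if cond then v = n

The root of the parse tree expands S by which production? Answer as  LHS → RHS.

S → U

[S [U if cond then [M v = n] else [U if cond then [S [U if cond then [S [M v = n]]]]]]]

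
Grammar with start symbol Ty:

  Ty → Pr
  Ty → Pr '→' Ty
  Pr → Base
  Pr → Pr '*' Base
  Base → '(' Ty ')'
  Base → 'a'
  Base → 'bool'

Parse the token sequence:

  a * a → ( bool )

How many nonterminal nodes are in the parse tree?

[Ty [Pr [Pr [Base a]] * [Base a]] → [Ty [Pr [Base ( [Ty [Pr [Base bool]]] )]]]]

11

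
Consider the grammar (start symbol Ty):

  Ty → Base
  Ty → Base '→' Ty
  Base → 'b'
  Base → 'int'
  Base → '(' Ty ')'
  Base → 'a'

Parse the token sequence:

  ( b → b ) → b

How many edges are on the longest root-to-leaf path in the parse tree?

[Ty [Base ( [Ty [Base b] → [Ty [Base b]]] )] → [Ty [Base b]]]

5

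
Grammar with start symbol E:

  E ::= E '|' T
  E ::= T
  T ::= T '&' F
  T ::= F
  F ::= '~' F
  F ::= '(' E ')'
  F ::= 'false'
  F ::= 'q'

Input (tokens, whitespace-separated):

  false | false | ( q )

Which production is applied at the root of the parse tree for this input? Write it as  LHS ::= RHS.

[E [E [E [T [F false]]] | [T [F false]]] | [T [F ( [E [T [F q]]] )]]]

E ::= E '|' T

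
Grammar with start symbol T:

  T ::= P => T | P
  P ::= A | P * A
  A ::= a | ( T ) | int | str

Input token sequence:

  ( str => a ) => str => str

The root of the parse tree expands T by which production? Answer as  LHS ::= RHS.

T ::= P => T

[T [P [A ( [T [P [A str]] => [T [P [A a]]]] )]] => [T [P [A str]] => [T [P [A str]]]]]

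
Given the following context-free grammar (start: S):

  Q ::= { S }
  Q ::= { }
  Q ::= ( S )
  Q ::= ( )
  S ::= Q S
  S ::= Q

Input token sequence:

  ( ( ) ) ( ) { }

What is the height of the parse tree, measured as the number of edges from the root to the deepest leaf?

4

[S [Q ( [S [Q ( )]] )] [S [Q ( )] [S [Q { }]]]]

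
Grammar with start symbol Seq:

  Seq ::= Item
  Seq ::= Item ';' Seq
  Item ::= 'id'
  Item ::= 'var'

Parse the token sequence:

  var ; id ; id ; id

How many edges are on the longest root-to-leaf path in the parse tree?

5

[Seq [Item var] ; [Seq [Item id] ; [Seq [Item id] ; [Seq [Item id]]]]]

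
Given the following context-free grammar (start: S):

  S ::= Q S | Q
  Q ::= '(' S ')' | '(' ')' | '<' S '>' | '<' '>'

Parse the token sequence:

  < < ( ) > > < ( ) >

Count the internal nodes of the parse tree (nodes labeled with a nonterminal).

10

[S [Q < [S [Q < [S [Q ( )]] >]] >] [S [Q < [S [Q ( )]] >]]]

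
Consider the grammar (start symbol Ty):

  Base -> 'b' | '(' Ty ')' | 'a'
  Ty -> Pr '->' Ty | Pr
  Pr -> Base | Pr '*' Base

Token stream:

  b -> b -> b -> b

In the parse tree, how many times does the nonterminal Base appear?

[Ty [Pr [Base b]] -> [Ty [Pr [Base b]] -> [Ty [Pr [Base b]] -> [Ty [Pr [Base b]]]]]]

4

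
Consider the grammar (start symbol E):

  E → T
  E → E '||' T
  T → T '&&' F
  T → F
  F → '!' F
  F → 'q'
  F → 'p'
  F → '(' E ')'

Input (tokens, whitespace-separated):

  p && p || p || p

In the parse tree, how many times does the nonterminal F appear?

[E [E [E [T [T [F p]] && [F p]]] || [T [F p]]] || [T [F p]]]

4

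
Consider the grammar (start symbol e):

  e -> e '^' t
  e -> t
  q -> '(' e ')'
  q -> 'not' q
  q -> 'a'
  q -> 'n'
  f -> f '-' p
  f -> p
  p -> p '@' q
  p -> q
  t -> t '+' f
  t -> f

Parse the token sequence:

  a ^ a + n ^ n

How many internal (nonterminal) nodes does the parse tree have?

[e [e [e [t [f [p [q a]]]]] ^ [t [t [f [p [q a]]]] + [f [p [q n]]]]] ^ [t [f [p [q n]]]]]

19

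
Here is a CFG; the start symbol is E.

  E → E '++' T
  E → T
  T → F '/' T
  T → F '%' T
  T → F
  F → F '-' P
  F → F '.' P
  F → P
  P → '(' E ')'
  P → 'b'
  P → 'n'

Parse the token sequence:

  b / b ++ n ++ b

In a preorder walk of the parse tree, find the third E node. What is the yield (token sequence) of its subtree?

[E [E [E [T [F [P b]] / [T [F [P b]]]]] ++ [T [F [P n]]]] ++ [T [F [P b]]]]

b / b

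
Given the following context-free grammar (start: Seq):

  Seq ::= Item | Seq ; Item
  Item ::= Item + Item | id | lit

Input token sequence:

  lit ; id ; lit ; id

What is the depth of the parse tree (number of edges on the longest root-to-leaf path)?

5

[Seq [Seq [Seq [Seq [Item lit]] ; [Item id]] ; [Item lit]] ; [Item id]]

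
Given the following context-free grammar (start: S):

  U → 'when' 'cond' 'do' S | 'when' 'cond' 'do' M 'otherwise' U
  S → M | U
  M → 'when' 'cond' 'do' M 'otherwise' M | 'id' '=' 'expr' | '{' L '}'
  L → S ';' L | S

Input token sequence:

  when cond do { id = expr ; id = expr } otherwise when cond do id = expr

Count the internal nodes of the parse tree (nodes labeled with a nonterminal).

[S [U when cond do [M { [L [S [M id = expr]] ; [L [S [M id = expr]]]] }] otherwise [U when cond do [S [M id = expr]]]]]

12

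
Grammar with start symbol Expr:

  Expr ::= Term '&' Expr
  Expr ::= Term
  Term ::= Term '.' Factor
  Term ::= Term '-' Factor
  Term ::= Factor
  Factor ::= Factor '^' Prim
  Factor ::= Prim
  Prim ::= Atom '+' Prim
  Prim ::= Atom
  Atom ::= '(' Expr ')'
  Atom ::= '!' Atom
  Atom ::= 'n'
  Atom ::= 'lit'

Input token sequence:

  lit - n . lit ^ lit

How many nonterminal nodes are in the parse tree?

[Expr [Term [Term [Term [Factor [Prim [Atom lit]]]] - [Factor [Prim [Atom n]]]] . [Factor [Factor [Prim [Atom lit]]] ^ [Prim [Atom lit]]]]]

16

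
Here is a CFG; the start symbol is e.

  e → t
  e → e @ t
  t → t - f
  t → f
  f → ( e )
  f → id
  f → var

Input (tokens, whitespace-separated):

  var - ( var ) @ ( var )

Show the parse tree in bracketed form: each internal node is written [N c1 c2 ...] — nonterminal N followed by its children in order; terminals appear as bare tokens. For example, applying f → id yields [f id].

[e [e [t [t [f var]] - [f ( [e [t [f var]]] )]]] @ [t [f ( [e [t [f var]]] )]]]

e
e @ t
t @ t
t - f @ t
f - f @ t
var - f @ t
var - ( e ) @ t
var - ( t ) @ t
var - ( f ) @ t
var - ( var ) @ t
var - ( var ) @ f
var - ( var ) @ ( e )
var - ( var ) @ ( t )
var - ( var ) @ ( f )
var - ( var ) @ ( var )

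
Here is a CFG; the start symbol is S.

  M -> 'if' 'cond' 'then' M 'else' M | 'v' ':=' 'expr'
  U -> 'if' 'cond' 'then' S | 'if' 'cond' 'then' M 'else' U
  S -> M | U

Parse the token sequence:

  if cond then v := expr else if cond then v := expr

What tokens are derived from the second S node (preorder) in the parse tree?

v := expr

[S [U if cond then [M v := expr] else [U if cond then [S [M v := expr]]]]]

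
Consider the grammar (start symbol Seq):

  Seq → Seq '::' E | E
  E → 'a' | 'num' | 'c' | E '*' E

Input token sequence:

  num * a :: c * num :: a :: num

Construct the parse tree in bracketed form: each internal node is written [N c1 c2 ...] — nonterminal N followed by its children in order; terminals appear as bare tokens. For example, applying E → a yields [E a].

Seq
Seq :: E
Seq :: E :: E
Seq :: E :: E :: E
E :: E :: E :: E
E * E :: E :: E :: E
num * E :: E :: E :: E
num * a :: E :: E :: E
num * a :: E * E :: E :: E
num * a :: c * E :: E :: E
num * a :: c * num :: E :: E
num * a :: c * num :: a :: E
num * a :: c * num :: a :: num

[Seq [Seq [Seq [Seq [E [E num] * [E a]]] :: [E [E c] * [E num]]] :: [E a]] :: [E num]]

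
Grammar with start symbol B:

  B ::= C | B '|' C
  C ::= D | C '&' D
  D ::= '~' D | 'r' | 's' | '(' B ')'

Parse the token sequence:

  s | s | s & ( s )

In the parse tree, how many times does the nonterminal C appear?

5

[B [B [B [C [D s]]] | [C [D s]]] | [C [C [D s]] & [D ( [B [C [D s]]] )]]]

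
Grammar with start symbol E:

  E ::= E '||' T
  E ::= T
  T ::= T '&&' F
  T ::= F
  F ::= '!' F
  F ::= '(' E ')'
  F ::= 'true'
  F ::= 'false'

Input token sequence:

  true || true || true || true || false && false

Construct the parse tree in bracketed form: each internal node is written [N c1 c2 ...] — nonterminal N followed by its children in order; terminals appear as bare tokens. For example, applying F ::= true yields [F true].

[E [E [E [E [E [T [F true]]] || [T [F true]]] || [T [F true]]] || [T [F true]]] || [T [T [F false]] && [F false]]]

E
E || T
E || T || T
E || T || T || T
E || T || T || T || T
T || T || T || T || T
F || T || T || T || T
true || T || T || T || T
true || F || T || T || T
true || true || T || T || T
true || true || F || T || T
true || true || true || T || T
true || true || true || F || T
true || true || true || true || T
true || true || true || true || T && F
true || true || true || true || F && F
true || true || true || true || false && F
true || true || true || true || false && false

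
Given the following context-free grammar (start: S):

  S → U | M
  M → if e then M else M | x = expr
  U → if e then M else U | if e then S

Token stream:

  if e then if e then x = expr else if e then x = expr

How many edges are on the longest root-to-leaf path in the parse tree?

7

[S [U if e then [S [U if e then [M x = expr] else [U if e then [S [M x = expr]]]]]]]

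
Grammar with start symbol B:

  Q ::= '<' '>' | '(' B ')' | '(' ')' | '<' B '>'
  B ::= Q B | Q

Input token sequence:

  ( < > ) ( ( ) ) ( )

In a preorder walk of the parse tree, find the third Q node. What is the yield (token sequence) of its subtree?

( ( ) )

[B [Q ( [B [Q < >]] )] [B [Q ( [B [Q ( )]] )] [B [Q ( )]]]]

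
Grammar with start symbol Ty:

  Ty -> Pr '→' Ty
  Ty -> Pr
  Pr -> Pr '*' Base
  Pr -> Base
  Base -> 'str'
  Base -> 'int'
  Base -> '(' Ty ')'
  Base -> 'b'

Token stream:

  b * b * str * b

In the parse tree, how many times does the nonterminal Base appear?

[Ty [Pr [Pr [Pr [Pr [Base b]] * [Base b]] * [Base str]] * [Base b]]]

4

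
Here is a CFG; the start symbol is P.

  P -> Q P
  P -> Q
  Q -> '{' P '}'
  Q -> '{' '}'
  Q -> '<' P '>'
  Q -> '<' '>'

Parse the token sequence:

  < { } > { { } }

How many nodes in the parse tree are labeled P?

[P [Q < [P [Q { }]] >] [P [Q { [P [Q { }]] }]]]

4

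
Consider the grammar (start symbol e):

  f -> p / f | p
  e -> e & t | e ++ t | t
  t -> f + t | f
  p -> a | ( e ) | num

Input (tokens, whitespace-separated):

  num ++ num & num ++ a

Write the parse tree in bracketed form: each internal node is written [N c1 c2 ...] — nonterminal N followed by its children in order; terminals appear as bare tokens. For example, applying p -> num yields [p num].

e
e ++ t
e & t ++ t
e ++ t & t ++ t
t ++ t & t ++ t
f ++ t & t ++ t
p ++ t & t ++ t
num ++ t & t ++ t
num ++ f & t ++ t
num ++ p & t ++ t
num ++ num & t ++ t
num ++ num & f ++ t
num ++ num & p ++ t
num ++ num & num ++ t
num ++ num & num ++ f
num ++ num & num ++ p
num ++ num & num ++ a

[e [e [e [e [t [f [p num]]]] ++ [t [f [p num]]]] & [t [f [p num]]]] ++ [t [f [p a]]]]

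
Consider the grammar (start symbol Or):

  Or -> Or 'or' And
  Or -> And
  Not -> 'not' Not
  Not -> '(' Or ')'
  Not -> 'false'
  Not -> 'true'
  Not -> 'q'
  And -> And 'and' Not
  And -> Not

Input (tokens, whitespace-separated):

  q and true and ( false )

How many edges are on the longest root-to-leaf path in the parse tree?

6

[Or [And [And [And [Not q]] and [Not true]] and [Not ( [Or [And [Not false]]] )]]]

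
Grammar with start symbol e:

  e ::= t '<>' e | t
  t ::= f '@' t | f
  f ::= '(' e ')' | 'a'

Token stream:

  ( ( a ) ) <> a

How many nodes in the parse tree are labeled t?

4

[e [t [f ( [e [t [f ( [e [t [f a]]] )]]] )]] <> [e [t [f a]]]]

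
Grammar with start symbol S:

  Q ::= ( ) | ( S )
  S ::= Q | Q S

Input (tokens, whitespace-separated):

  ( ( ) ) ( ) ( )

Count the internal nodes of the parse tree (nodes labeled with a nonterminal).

8

[S [Q ( [S [Q ( )]] )] [S [Q ( )] [S [Q ( )]]]]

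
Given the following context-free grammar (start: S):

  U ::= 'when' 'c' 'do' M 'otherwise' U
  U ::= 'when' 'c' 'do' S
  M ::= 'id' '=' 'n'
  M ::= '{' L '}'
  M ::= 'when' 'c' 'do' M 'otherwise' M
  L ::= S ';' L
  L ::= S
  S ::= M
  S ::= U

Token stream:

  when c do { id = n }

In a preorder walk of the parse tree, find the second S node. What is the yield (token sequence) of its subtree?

{ id = n }

[S [U when c do [S [M { [L [S [M id = n]]] }]]]]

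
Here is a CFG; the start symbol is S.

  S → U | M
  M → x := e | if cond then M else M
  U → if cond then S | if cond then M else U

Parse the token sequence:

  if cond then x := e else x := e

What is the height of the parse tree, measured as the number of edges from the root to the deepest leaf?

3

[S [M if cond then [M x := e] else [M x := e]]]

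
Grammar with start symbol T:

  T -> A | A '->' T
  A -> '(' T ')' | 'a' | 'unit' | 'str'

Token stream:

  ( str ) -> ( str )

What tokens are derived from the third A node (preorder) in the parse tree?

( str )

[T [A ( [T [A str]] )] -> [T [A ( [T [A str]] )]]]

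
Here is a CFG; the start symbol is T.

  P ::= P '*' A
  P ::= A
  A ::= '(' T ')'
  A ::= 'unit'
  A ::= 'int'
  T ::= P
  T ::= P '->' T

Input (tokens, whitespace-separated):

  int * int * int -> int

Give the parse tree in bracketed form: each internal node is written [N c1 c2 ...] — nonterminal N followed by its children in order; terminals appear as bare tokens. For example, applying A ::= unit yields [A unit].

[T [P [P [P [A int]] * [A int]] * [A int]] -> [T [P [A int]]]]

T
P -> T
P * A -> T
P * A * A -> T
A * A * A -> T
int * A * A -> T
int * int * A -> T
int * int * int -> T
int * int * int -> P
int * int * int -> A
int * int * int -> int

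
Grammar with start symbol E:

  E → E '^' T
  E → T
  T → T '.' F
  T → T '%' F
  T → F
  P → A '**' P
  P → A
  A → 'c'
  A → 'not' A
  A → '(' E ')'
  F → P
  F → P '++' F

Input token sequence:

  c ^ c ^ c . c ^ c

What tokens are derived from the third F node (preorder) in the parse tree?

[E [E [E [E [T [F [P [A c]]]]] ^ [T [F [P [A c]]]]] ^ [T [T [F [P [A c]]]] . [F [P [A c]]]]] ^ [T [F [P [A c]]]]]

c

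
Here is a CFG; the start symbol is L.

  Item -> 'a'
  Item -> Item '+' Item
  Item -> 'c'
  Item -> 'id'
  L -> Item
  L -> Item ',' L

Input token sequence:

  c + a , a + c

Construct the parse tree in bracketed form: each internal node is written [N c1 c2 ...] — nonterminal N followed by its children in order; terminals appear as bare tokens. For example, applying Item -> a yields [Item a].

[L [Item [Item c] + [Item a]] , [L [Item [Item a] + [Item c]]]]

L
Item , L
Item + Item , L
c + Item , L
c + a , L
c + a , Item
c + a , Item + Item
c + a , a + Item
c + a , a + c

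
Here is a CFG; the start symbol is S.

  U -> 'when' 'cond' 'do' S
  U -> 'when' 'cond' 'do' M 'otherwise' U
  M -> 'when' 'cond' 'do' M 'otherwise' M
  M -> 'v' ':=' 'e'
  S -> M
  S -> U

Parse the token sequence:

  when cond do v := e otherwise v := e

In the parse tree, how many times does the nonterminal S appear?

[S [M when cond do [M v := e] otherwise [M v := e]]]

1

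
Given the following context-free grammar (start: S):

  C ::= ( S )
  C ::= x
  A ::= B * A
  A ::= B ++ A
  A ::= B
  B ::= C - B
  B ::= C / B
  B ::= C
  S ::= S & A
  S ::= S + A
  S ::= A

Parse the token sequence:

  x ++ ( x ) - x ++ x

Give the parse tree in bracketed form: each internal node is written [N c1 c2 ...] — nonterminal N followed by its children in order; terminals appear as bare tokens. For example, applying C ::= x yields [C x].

[S [A [B [C x]] ++ [A [B [C ( [S [A [B [C x]]]] )] - [B [C x]]] ++ [A [B [C x]]]]]]

S
A
B ++ A
C ++ A
x ++ A
x ++ B ++ A
x ++ C - B ++ A
x ++ ( S ) - B ++ A
x ++ ( A ) - B ++ A
x ++ ( B ) - B ++ A
x ++ ( C ) - B ++ A
x ++ ( x ) - B ++ A
x ++ ( x ) - C ++ A
x ++ ( x ) - x ++ A
x ++ ( x ) - x ++ B
x ++ ( x ) - x ++ C
x ++ ( x ) - x ++ x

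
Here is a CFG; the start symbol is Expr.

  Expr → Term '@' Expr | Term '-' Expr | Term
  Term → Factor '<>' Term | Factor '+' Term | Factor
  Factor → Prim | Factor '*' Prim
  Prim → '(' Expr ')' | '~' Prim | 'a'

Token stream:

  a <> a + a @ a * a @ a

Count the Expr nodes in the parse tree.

[Expr [Term [Factor [Prim a]] <> [Term [Factor [Prim a]] + [Term [Factor [Prim a]]]]] @ [Expr [Term [Factor [Factor [Prim a]] * [Prim a]]] @ [Expr [Term [Factor [Prim a]]]]]]

3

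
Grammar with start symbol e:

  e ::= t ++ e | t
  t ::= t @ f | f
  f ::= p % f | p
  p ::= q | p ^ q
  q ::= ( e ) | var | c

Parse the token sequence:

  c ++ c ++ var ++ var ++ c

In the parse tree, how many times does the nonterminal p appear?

5

[e [t [f [p [q c]]]] ++ [e [t [f [p [q c]]]] ++ [e [t [f [p [q var]]]] ++ [e [t [f [p [q var]]]] ++ [e [t [f [p [q c]]]]]]]]]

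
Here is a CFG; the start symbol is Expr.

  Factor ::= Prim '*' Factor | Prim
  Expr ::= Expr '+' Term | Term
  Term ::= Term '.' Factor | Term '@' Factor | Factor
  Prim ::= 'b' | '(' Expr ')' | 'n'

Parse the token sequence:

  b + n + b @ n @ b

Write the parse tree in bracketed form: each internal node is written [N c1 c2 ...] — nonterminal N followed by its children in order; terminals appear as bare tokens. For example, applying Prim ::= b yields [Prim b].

Expr
Expr + Term
Expr + Term + Term
Term + Term + Term
Factor + Term + Term
Prim + Term + Term
b + Term + Term
b + Factor + Term
b + Prim + Term
b + n + Term
b + n + Term @ Factor
b + n + Term @ Factor @ Factor
b + n + Factor @ Factor @ Factor
b + n + Prim @ Factor @ Factor
b + n + b @ Factor @ Factor
b + n + b @ Prim @ Factor
b + n + b @ n @ Factor
b + n + b @ n @ Prim
b + n + b @ n @ b

[Expr [Expr [Expr [Term [Factor [Prim b]]]] + [Term [Factor [Prim n]]]] + [Term [Term [Term [Factor [Prim b]]] @ [Factor [Prim n]]] @ [Factor [Prim b]]]]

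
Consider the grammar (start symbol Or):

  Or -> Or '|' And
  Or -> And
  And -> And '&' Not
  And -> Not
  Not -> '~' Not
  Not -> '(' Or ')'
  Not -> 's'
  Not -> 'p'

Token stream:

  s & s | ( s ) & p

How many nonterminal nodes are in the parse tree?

[Or [Or [And [And [Not s]] & [Not s]]] | [And [And [Not ( [Or [And [Not s]]] )]] & [Not p]]]

13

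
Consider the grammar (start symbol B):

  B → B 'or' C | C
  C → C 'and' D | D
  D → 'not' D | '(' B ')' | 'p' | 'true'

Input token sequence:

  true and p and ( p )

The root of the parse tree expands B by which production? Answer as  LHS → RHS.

B → C

[B [C [C [C [D true]] and [D p]] and [D ( [B [C [D p]]] )]]]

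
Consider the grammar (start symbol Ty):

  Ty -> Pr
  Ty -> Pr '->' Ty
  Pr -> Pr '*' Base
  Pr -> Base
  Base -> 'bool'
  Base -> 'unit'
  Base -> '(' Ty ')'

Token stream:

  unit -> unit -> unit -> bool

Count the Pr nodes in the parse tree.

4

[Ty [Pr [Base unit]] -> [Ty [Pr [Base unit]] -> [Ty [Pr [Base unit]] -> [Ty [Pr [Base bool]]]]]]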